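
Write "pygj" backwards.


Input string: 'pygj'
Operation: reverse character order
Original order: 'p' -> 'y' -> 'g' -> 'j'
Reversed order: 'j' -> 'g' -> 'y' -> 'p'
Result: jgyp


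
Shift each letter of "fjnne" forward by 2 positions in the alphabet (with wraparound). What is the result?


Input: 'fjnne', shift = 2
Operation: for each letter, (position + 2) mod 26
Mapping: 'f'(5+2=7)->'h', 'j'(9+2=11)->'l', 'n'(13+2=15)->'p', 'n'(13+2=15)->'p', 'e'(4+2=6)->'g'
Result: hlppg


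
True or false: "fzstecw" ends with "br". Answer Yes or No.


Input string: 'fzstecw'
Suffix to check: 'br'
Last 2 characters of input: 'cw'
Match: False
Result: No


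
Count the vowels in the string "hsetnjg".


Input string: 'hsetnjg'
Operation: count vowels (a, e, i, o, u)
Scan: s[0]='h', s[1]='s', s[2]='e' (vowel), s[3]='t', s[4]='n', s[5]='j', s[6]='g'
Vowels found: 1
Result: 1


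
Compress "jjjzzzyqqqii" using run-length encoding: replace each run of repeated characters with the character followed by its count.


Input: 'jjjzzzyqqqii'
Operation: identify consecutive runs
Runs: 'jjj' -> j3, 'zzz' -> z3, 'y' -> y1, 'qqq' -> q3, 'ii' -> i2
Encoded: j3z3y1q3i2


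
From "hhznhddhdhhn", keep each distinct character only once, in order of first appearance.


Input: 'hhznhddhdhhn'
Operation: keep first occurrence of each character
Scan: s[0]='h' new -> keep; s[1]='h' seen -> skip; s[2]='z' new -> keep; s[3]='n' new -> keep; s[4]='h' seen -> skip; s[5]='d' new -> keep; s[6]='d' seen -> skip; s[7]='h' seen -> skip; s[8]='d' seen -> skip; s[9]='h' seen -> skip; s[10]='h' seen -> skip; s[11]='n' seen -> skip
Result: hznd


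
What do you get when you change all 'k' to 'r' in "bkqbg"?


Input string: 'bkqbg'
Operation: replace 'k' with 'r'
Positions of 'k': 1
After replacement: brqbg


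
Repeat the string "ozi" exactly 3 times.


Input string: 'ozi'
Operation: repeat 3 times
Concatenation: 'ozi' + 'ozi' + 'ozi'
Result: ozioziozi


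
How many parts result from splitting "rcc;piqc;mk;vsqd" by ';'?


Input string: 'rcc;piqc;mk;vsqd'
Delimiter: ';'
Split result: 'rcc', 'piqc', 'mk', 'vsqd'
Number of parts: 4


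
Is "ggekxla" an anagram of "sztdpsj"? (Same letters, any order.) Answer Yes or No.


String 1: 'sztdpsj' -> sorted: 'djpsstz'
String 2: 'ggekxla' -> sorted: 'aeggklx'
Compare sorted forms: 'djpsstz' != 'aeggklx'
Anagram: No


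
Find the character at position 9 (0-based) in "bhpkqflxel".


Input string: 'bhpkqflxel'
Operation: get character at index 9
Index mapping: s[0]='b', s[1]='h', s[2]='p', s[3]='k', s[4]='q', s[5]='f', s[6]='l', s[7]='x', s[8]='e', s[9]='l'
Result: 'l'


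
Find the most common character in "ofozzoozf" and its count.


Input: 'ofozzoozf'
Operation: tally each character
Counts: 'f':2, 'o':4, 'z':3
Maximum: 'o' appears 4 times


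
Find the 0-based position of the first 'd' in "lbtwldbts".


Input string: 'lbtwldbts'
Target: 'd'
Scanning left to right: s[0]='l', s[1]='b', s[2]='t', s[3]='w', s[4]='l', s[5]='d'
First match at index: 5


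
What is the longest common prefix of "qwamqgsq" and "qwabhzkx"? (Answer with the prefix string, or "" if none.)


String 1: 'qwamqgsq'
String 2: 'qwabhzkx'
Compare position by position:
pos 0: 'q' vs 'q' match
pos 1: 'w' vs 'w' match
pos 2: 'a' vs 'a' match
pos 3: 'm' vs 'b' differ -> stop
Longest common prefix: "qwa" (length 3)


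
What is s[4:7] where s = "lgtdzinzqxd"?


Input string: 'lgtdzinzqxd'
Operation: slice [4:7]
Extract characters: s[4]='z', s[5]='i', s[6]='n'
Result: zin


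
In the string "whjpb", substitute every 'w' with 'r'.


Input string: 'whjpb'
Operation: replace 'w' with 'r'
Positions of 'w': 0
After replacement: rhjpb


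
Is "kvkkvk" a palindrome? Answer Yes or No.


Input string: 'kvkkvk'
Reversed: 'kvkkvk'
Compare pairs: s[0]='k' vs s[5]='k' (match), s[1]='v' vs s[4]='v' (match), s[2]='k' vs s[3]='k' (match)
Palindrome: Yes


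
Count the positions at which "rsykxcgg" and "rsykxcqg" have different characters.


String 1: 'rsykxcgg'
String 2: 'rsykxcqg'
Compare each position: pos 0: 'r'=='r', pos 1: 's'=='s', pos 2: 'y'=='y', pos 3: 'k'=='k', pos 4: 'x'=='x', pos 5: 'c'=='c', pos 6: 'g'!='q', pos 7: 'g'=='g'
Differing positions: 1
Hamming distance: 1


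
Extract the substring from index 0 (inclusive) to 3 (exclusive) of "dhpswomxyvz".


Input string: 'dhpswomxyvz'
Operation: slice [0:3]
Extract characters: s[0]='d', s[1]='h', s[2]='p'
Result: dhp


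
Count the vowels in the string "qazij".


Input string: 'qazij'
Operation: count vowels (a, e, i, o, u)
Scan: s[0]='q', s[1]='a' (vowel), s[2]='z', s[3]='i' (vowel), s[4]='j'
Vowels found: 2
Result: 2


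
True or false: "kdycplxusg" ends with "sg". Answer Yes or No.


Input string: 'kdycplxusg'
Suffix to check: 'sg'
Last 2 characters of input: 'sg'
Match: True
Result: Yes


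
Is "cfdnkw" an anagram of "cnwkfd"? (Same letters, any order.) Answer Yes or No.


String 1: 'cnwkfd' -> sorted: 'cdfknw'
String 2: 'cfdnkw' -> sorted: 'cdfknw'
Compare sorted forms: 'cdfknw' == 'cdfknw'
Anagram: Yes


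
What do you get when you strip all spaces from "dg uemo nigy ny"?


Input string: 'dg uemo nigy ny'
Operation: remove all spaces
Words: 'dg', 'uemo', 'nigy', 'ny'
Join without spaces: dguemonigyny


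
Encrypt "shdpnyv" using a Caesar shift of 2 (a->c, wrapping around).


Input: 'shdpnyv', shift = 2
Operation: for each letter, (position + 2) mod 26
Mapping: 's'(18+2=20)->'u', 'h'(7+2=9)->'j', 'd'(3+2=5)->'f', 'p'(15+2=17)->'r', 'n'(13+2=15)->'p', 'y'(24+2=26, 26 mod 26=0)->'a', 'v'(21+2=23)->'x'
Result: ujfrpax


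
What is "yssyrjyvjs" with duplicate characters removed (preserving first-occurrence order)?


Input: 'yssyrjyvjs'
Operation: keep first occurrence of each character
Scan: s[0]='y' new -> keep; s[1]='s' new -> keep; s[2]='s' seen -> skip; s[3]='y' seen -> skip; s[4]='r' new -> keep; s[5]='j' new -> keep; s[6]='y' seen -> skip; s[7]='v' new -> keep; s[8]='j' seen -> skip; s[9]='s' seen -> skip
Result: ysrjv


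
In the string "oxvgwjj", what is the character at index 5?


Input string: 'oxvgwjj'
Operation: get character at index 5
Index mapping: s[0]='o', s[1]='x', s[2]='v', s[3]='g', s[4]='w', s[5]='j'
Result: 'j'


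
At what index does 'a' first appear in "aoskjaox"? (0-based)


Input string: 'aoskjaox'
Target: 'a'
Scanning left to right: s[0]='a'
First match at index: 0


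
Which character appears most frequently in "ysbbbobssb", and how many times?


Input: 'ysbbbobssb'
Operation: tally each character
Counts: 'b':5, 'o':1, 's':3, 'y':1
Maximum: 'b' appears 5 times


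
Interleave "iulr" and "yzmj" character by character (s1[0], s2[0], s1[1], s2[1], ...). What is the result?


String 1: 'iulr'
String 2: 'yzmj'
Operation: alternate characters
Pairs: 'i'+'y', 'u'+'z', 'l'+'m', 'r'+'j'
Result: iyuzlmrj


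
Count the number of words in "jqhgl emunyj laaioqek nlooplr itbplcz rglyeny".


Input string: 'jqhgl emunyj laaioqek nlooplr itbplcz rglyeny'
Operation: split by spaces
Words found: 'jqhgl', 'emunyj', 'laaioqek', 'nlooplr', 'itbplcz', 'rglyeny'
Word count: 6


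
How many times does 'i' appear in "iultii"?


Input string: 'iultii'
Target character: 'i'
Scan each position: s[0]='i', s[4]='i', s[5]='i'
Matches found at indices: 0, 4, 5
Total: 3


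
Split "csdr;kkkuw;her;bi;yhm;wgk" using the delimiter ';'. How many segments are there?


Input string: 'csdr;kkkuw;her;bi;yhm;wgk'
Delimiter: ';'
Split result: 'csdr', 'kkkuw', 'her', 'bi', 'yhm', 'wgk'
Number of parts: 6


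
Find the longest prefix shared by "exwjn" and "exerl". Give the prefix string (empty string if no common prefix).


String 1: 'exwjn'
String 2: 'exerl'
Compare position by position:
pos 0: 'e' vs 'e' match
pos 1: 'x' vs 'x' match
pos 2: 'w' vs 'e' differ -> stop
Longest common prefix: "ex" (length 2)


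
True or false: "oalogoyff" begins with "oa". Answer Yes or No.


Input string: 'oalogoyff'
Prefix to check: 'oa'
First 2 characters of input: 'oa'
Match: True
Result: Yes


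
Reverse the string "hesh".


Input string: 'hesh'
Operation: reverse character order
Original order: 'h' -> 'e' -> 's' -> 'h'
Reversed order: 'h' -> 's' -> 'e' -> 'h'
Result: hseh


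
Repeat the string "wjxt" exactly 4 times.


Input string: 'wjxt'
Operation: repeat 4 times
Concatenation: 'wjxt' + 'wjxt' + 'wjxt' + 'wjxt'
Result: wjxtwjxtwjxtwjxt


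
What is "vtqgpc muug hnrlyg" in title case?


Input string: 'vtqgpc muug hnrlyg'
Operation: capitalize first letter of each word
Word transformations: 'vtqgpc'->'Vtqgpc', 'muug'->'Muug', 'hnrlyg'->'Hnrlyg'
Result: Vtqgpc Muug Hnrlyg


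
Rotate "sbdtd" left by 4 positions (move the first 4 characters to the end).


Input: 'sbdtd', shift = 4
Operation: split at index 4 and swap parts
Front part s[0:4] = 'sbdt'
Back part s[4:] = 'd'
Rotated = back + front = 'd' + 'sbdt'
Result: dsbdt


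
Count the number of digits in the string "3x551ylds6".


Input string: '3x551ylds6'
Operation: count digit characters (0-9)
Scan: '3'(digit), 'x', '5'(digit), '5'(digit), '1'(digit), 'y', 'l', 'd', 's', '6'(digit)
Digits found: 5
Result: 5


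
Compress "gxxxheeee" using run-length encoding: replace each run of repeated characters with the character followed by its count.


Input: 'gxxxheeee'
Operation: identify consecutive runs
Runs: 'g' -> g1, 'xxx' -> x3, 'h' -> h1, 'eeee' -> e4
Encoded: g1x3h1e4


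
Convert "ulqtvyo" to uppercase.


Input string: 'ulqtvyo'
Operation: convert each letter to uppercase
Mapping: 'u'->'U', 'l'->'L', 'q'->'Q', 't'->'T', 'v'->'V', 'y'->'Y', 'o'->'O'
Result: ULQTVYO


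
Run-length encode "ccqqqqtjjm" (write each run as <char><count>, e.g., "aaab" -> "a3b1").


Input: 'ccqqqqtjjm'
Operation: identify consecutive runs
Runs: 'cc' -> c2, 'qqqq' -> q4, 't' -> t1, 'jj' -> j2, 'm' -> m1
Encoded: c2q4t1j2m1


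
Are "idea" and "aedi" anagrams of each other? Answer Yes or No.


String 1: 'idea' -> sorted: 'adei'
String 2: 'aedi' -> sorted: 'adei'
Compare sorted forms: 'adei' == 'adei'
Anagram: Yes


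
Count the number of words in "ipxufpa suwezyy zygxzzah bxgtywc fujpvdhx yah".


Input string: 'ipxufpa suwezyy zygxzzah bxgtywc fujpvdhx yah'
Operation: split by spaces
Words found: 'ipxufpa', 'suwezyy', 'zygxzzah', 'bxgtywc', 'fujpvdhx', 'yah'
Word count: 6


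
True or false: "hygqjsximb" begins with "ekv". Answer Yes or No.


Input string: 'hygqjsximb'
Prefix to check: 'ekv'
First 3 characters of input: 'hyg'
Match: False
Result: No


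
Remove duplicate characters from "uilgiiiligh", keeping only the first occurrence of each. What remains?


Input: 'uilgiiiligh'
Operation: keep first occurrence of each character
Scan: s[0]='u' new -> keep; s[1]='i' new -> keep; s[2]='l' new -> keep; s[3]='g' new -> keep; s[4]='i' seen -> skip; s[5]='i' seen -> skip; s[6]='i' seen -> skip; s[7]='l' seen -> skip; s[8]='i' seen -> skip; s[9]='g' seen -> skip; s[10]='h' new -> keep
Result: uilgh


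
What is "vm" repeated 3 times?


Input string: 'vm'
Operation: repeat 3 times
Concatenation: 'vm' + 'vm' + 'vm'
Result: vmvmvm


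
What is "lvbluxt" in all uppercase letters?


Input string: 'lvbluxt'
Operation: convert each letter to uppercase
Mapping: 'l'->'L', 'v'->'V', 'b'->'B', 'l'->'L', 'u'->'U', 'x'->'X', 't'->'T'
Result: LVBLUXT


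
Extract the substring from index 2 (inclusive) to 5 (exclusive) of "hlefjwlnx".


Input string: 'hlefjwlnx'
Operation: slice [2:5]
Extract characters: s[2]='e', s[3]='f', s[4]='j'
Result: efj


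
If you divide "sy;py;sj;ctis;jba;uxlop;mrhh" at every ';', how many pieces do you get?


Input string: 'sy;py;sj;ctis;jba;uxlop;mrhh'
Delimiter: ';'
Split result: 'sy', 'py', 'sj', 'ctis', 'jba', 'uxlop', 'mrhh'
Number of parts: 7


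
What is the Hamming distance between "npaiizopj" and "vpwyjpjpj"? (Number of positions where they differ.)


String 1: 'npaiizopj'
String 2: 'vpwyjpjpj'
Compare each position: pos 0: 'n'!='v', pos 1: 'p'=='p', pos 2: 'a'!='w', pos 3: 'i'!='y', pos 4: 'i'!='j', pos 5: 'z'!='p', pos 6: 'o'!='j', pos 7: 'p'=='p', pos 8: 'j'=='j'
Differing positions: 6
Hamming distance: 6


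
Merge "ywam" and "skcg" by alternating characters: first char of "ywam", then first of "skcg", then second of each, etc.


String 1: 'ywam'
String 2: 'skcg'
Operation: alternate characters
Pairs: 'y'+'s', 'w'+'k', 'a'+'c', 'm'+'g'
Result: yswkacmg


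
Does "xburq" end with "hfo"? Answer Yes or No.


Input string: 'xburq'
Suffix to check: 'hfo'
Last 3 characters of input: 'urq'
Match: False
Result: No


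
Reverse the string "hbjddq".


Input string: 'hbjddq'
Operation: reverse character order
Original order: 'h' -> 'b' -> 'j' -> 'd' -> 'd' -> 'q'
Reversed order: 'q' -> 'd' -> 'd' -> 'j' -> 'b' -> 'h'
Result: qddjbh


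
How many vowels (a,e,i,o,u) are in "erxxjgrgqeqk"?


Input string: 'erxxjgrgqeqk'
Operation: count vowels (a, e, i, o, u)
Scan: s[0]='e' (vowel), s[1]='r', s[2]='x', s[3]='x', s[4]='j', s[5]='g', s[6]='r', s[7]='g', s[8]='q', s[9]='e' (vowel), s[10]='q', s[11]='k'
Vowels found: 2
Result: 2


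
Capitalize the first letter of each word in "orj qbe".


Input string: 'orj qbe'
Operation: capitalize first letter of each word
Word transformations: 'orj'->'Orj', 'qbe'->'Qbe'
Result: Orj Qbe


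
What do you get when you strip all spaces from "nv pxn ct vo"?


Input string: 'nv pxn ct vo'
Operation: remove all spaces
Words: 'nv', 'pxn', 'ct', 'vo'
Join without spaces: nvpxnctvo


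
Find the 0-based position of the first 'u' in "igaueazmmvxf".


Input string: 'igaueazmmvxf'
Target: 'u'
Scanning left to right: s[0]='i', s[1]='g', s[2]='a', s[3]='u'
First match at index: 3


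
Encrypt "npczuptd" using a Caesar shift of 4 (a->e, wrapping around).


Input: 'npczuptd', shift = 4
Operation: for each letter, (position + 4) mod 26
Mapping: 'n'(13+4=17)->'r', 'p'(15+4=19)->'t', 'c'(2+4=6)->'g', 'z'(25+4=29, 29 mod 26=3)->'d', 'u'(20+4=24)->'y', 'p'(15+4=19)->'t', 't'(19+4=23)->'x', 'd'(3+4=7)->'h'
Result: rtgdytxh


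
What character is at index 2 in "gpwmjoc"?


Input string: 'gpwmjoc'
Operation: get character at index 2
Index mapping: s[0]='g', s[1]='p', s[2]='w'
Result: 'w'


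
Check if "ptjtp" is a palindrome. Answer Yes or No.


Input string: 'ptjtp'
Reversed: 'ptjtp'
Compare pairs: s[0]='p' vs s[4]='p' (match), s[1]='t' vs s[3]='t' (match)
Palindrome: Yes


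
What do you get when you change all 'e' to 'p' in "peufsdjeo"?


Input string: 'peufsdjeo'
Operation: replace 'e' with 'p'
Positions of 'e': 1, 7
After replacement: ppufsdjpo


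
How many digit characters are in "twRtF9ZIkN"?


Input string: 'twRtF9ZIkN'
Operation: count digit characters (0-9)
Scan: 't', 'w', 'R', 't', 'F', '9'(digit), 'Z', 'I', 'k', 'N'
Digits found: 1
Result: 1


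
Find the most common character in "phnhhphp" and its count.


Input: 'phnhhphp'
Operation: tally each character
Counts: 'h':4, 'n':1, 'p':3
Maximum: 'h' appears 4 times


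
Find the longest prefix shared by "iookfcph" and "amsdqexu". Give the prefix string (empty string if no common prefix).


String 1: 'iookfcph'
String 2: 'amsdqexu'
Compare position by position:
pos 0: 'i' vs 'a' differ -> stop
Longest common prefix: "" (length 0)


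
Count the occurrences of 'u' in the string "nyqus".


Input string: 'nyqus'
Target character: 'u'
Scan each position: s[3]='u'
Matches found at indices: 3
Total: 1


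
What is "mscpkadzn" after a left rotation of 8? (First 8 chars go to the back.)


Input: 'mscpkadzn', shift = 8
Operation: split at index 8 and swap parts
Front part s[0:8] = 'mscpkadz'
Back part s[8:] = 'n'
Rotated = back + front = 'n' + 'mscpkadz'
Result: nmscpkadz


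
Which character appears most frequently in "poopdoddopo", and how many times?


Input: 'poopdoddopo'
Operation: tally each character
Counts: 'd':3, 'o':5, 'p':3
Maximum: 'o' appears 5 times


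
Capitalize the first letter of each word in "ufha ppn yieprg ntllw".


Input string: 'ufha ppn yieprg ntllw'
Operation: capitalize first letter of each word
Word transformations: 'ufha'->'Ufha', 'ppn'->'Ppn', 'yieprg'->'Yieprg', 'ntllw'->'Ntllw'
Result: Ufha Ppn Yieprg Ntllw


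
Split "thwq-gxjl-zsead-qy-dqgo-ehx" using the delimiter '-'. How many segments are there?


Input string: 'thwq-gxjl-zsead-qy-dqgo-ehx'
Delimiter: '-'
Split result: 'thwq', 'gxjl', 'zsead', 'qy', 'dqgo', 'ehx'
Number of parts: 6


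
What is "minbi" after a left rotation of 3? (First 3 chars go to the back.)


Input: 'minbi', shift = 3
Operation: split at index 3 and swap parts
Front part s[0:3] = 'min'
Back part s[3:] = 'bi'
Rotated = back + front = 'bi' + 'min'
Result: bimin


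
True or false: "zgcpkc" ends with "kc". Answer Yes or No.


Input string: 'zgcpkc'
Suffix to check: 'kc'
Last 2 characters of input: 'kc'
Match: True
Result: Yes


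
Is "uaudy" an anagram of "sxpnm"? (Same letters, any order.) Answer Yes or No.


String 1: 'sxpnm' -> sorted: 'mnpsx'
String 2: 'uaudy' -> sorted: 'aduuy'
Compare sorted forms: 'mnpsx' != 'aduuy'
Anagram: No


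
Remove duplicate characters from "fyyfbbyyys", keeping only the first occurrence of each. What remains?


Input: 'fyyfbbyyys'
Operation: keep first occurrence of each character
Scan: s[0]='f' new -> keep; s[1]='y' new -> keep; s[2]='y' seen -> skip; s[3]='f' seen -> skip; s[4]='b' new -> keep; s[5]='b' seen -> skip; s[6]='y' seen -> skip; s[7]='y' seen -> skip; s[8]='y' seen -> skip; s[9]='s' new -> keep
Result: fybs


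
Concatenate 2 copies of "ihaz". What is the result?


Input string: 'ihaz'
Operation: repeat 2 times
Concatenation: 'ihaz' + 'ihaz'
Result: ihazihaz


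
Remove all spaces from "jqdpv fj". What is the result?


Input string: 'jqdpv fj'
Operation: remove all spaces
Words: 'jqdpv', 'fj'
Join without spaces: jqdpvfj


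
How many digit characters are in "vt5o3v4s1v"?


Input string: 'vt5o3v4s1v'
Operation: count digit characters (0-9)
Scan: 'v', 't', '5'(digit), 'o', '3'(digit), 'v', '4'(digit), 's', '1'(digit), 'v'
Digits found: 4
Result: 4


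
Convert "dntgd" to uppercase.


Input string: 'dntgd'
Operation: convert each letter to uppercase
Mapping: 'd'->'D', 'n'->'N', 't'->'T', 'g'->'G', 'd'->'D'
Result: DNTGD


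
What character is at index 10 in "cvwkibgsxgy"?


Input string: 'cvwkibgsxgy'
Operation: get character at index 10
Index mapping: s[0]='c', s[1]='v', s[2]='w', s[3]='k', s[4]='i', s[5]='b', s[6]='g', s[7]='s', s[8]='x', s[9]='g', s[10]='y'
Result: 'y'


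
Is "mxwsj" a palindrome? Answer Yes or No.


Input string: 'mxwsj'
Reversed: 'jswxm'
Compare pairs: s[0]='m' vs s[4]='j' (mismatch), s[1]='x' vs s[3]='s' (mismatch)
Palindrome: No


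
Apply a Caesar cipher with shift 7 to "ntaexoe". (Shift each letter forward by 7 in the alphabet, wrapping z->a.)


Input: 'ntaexoe', shift = 7
Operation: for each letter, (position + 7) mod 26
Mapping: 'n'(13+7=20)->'u', 't'(19+7=26, 26 mod 26=0)->'a', 'a'(0+7=7)->'h', 'e'(4+7=11)->'l', 'x'(23+7=30, 30 mod 26=4)->'e', 'o'(14+7=21)->'v', 'e'(4+7=11)->'l'
Result: uahlevl


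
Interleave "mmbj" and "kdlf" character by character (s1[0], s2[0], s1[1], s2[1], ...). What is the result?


String 1: 'mmbj'
String 2: 'kdlf'
Operation: alternate characters
Pairs: 'm'+'k', 'm'+'d', 'b'+'l', 'j'+'f'
Result: mkmdbljf


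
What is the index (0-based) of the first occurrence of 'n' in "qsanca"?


Input string: 'qsanca'
Target: 'n'
Scanning left to right: s[0]='q', s[1]='s', s[2]='a', s[3]='n'
First match at index: 3


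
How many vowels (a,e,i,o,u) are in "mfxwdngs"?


Input string: 'mfxwdngs'
Operation: count vowels (a, e, i, o, u)
Scan: s[0]='m', s[1]='f', s[2]='x', s[3]='w', s[4]='d', s[5]='n', s[6]='g', s[7]='s'
Vowels found: 0
Result: 0


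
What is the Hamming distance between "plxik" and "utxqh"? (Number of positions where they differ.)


String 1: 'plxik'
String 2: 'utxqh'
Compare each position: pos 0: 'p'!='u', pos 1: 'l'!='t', pos 2: 'x'=='x', pos 3: 'i'!='q', pos 4: 'k'!='h'
Differing positions: 4
Hamming distance: 4


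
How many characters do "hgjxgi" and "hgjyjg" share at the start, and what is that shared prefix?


String 1: 'hgjxgi'
String 2: 'hgjyjg'
Compare position by position:
pos 0: 'h' vs 'h' match
pos 1: 'g' vs 'g' match
pos 2: 'j' vs 'j' match
pos 3: 'x' vs 'y' differ -> stop
Longest common prefix: "hgj" (length 3)


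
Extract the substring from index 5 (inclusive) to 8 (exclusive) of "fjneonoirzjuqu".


Input string: 'fjneonoirzjuqu'
Operation: slice [5:8]
Extract characters: s[5]='n', s[6]='o', s[7]='i'
Result: noi


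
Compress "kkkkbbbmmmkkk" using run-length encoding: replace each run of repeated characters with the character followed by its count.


Input: 'kkkkbbbmmmkkk'
Operation: identify consecutive runs
Runs: 'kkkk' -> k4, 'bbb' -> b3, 'mmm' -> m3, 'kkk' -> k3
Encoded: k4b3m3k3


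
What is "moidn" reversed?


Input string: 'moidn'
Operation: reverse character order
Original order: 'm' -> 'o' -> 'i' -> 'd' -> 'n'
Reversed order: 'n' -> 'd' -> 'i' -> 'o' -> 'm'
Result: ndiom


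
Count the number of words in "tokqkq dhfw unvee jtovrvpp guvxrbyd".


Input string: 'tokqkq dhfw unvee jtovrvpp guvxrbyd'
Operation: split by spaces
Words found: 'tokqkq', 'dhfw', 'unvee', 'jtovrvpp', 'guvxrbyd'
Word count: 5


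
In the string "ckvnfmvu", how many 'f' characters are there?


Input string: 'ckvnfmvu'
Target character: 'f'
Scan each position: s[4]='f'
Matches found at indices: 4
Total: 1


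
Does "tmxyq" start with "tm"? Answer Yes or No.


Input string: 'tmxyq'
Prefix to check: 'tm'
First 2 characters of input: 'tm'
Match: True
Result: Yes


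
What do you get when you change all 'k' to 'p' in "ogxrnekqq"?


Input string: 'ogxrnekqq'
Operation: replace 'k' with 'p'
Positions of 'k': 6
After replacement: ogxrnepqq


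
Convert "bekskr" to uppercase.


Input string: 'bekskr'
Operation: convert each letter to uppercase
Mapping: 'b'->'B', 'e'->'E', 'k'->'K', 's'->'S', 'k'->'K', 'r'->'R'
Result: BEKSKR


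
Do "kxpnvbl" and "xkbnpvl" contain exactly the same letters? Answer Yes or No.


String 1: 'kxpnvbl' -> sorted: 'bklnpvx'
String 2: 'xkbnpvl' -> sorted: 'bklnpvx'
Compare sorted forms: 'bklnpvx' == 'bklnpvx'
Anagram: Yes


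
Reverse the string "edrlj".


Input string: 'edrlj'
Operation: reverse character order
Original order: 'e' -> 'd' -> 'r' -> 'l' -> 'j'
Reversed order: 'j' -> 'l' -> 'r' -> 'd' -> 'e'
Result: jlrde


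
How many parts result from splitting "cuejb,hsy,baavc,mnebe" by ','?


Input string: 'cuejb,hsy,baavc,mnebe'
Delimiter: ','
Split result: 'cuejb', 'hsy', 'baavc', 'mnebe'
Number of parts: 4


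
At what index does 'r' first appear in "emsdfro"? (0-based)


Input string: 'emsdfro'
Target: 'r'
Scanning left to right: s[0]='e', s[1]='m', s[2]='s', s[3]='d', s[4]='f', s[5]='r'
First match at index: 5


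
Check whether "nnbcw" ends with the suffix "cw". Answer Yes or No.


Input string: 'nnbcw'
Suffix to check: 'cw'
Last 2 characters of input: 'cw'
Match: True
Result: Yes


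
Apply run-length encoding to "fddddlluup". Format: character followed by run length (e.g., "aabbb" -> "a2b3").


Input: 'fddddlluup'
Operation: identify consecutive runs
Runs: 'f' -> f1, 'dddd' -> d4, 'll' -> l2, 'uu' -> u2, 'p' -> p1
Encoded: f1d4l2u2p1


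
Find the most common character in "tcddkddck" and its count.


Input: 'tcddkddck'
Operation: tally each character
Counts: 'c':2, 'd':4, 'k':2, 't':1
Maximum: 'd' appears 4 times


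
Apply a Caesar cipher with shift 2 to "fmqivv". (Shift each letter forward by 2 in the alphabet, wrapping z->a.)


Input: 'fmqivv', shift = 2
Operation: for each letter, (position + 2) mod 26
Mapping: 'f'(5+2=7)->'h', 'm'(12+2=14)->'o', 'q'(16+2=18)->'s', 'i'(8+2=10)->'k', 'v'(21+2=23)->'x', 'v'(21+2=23)->'x'
Result: hoskxx


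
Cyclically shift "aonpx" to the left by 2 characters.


Input: 'aonpx', shift = 2
Operation: split at index 2 and swap parts
Front part s[0:2] = 'ao'
Back part s[2:] = 'npx'
Rotated = back + front = 'npx' + 'ao'
Result: npxao


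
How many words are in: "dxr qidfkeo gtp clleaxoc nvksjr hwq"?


Input string: 'dxr qidfkeo gtp clleaxoc nvksjr hwq'
Operation: split by spaces
Words found: 'dxr', 'qidfkeo', 'gtp', 'clleaxoc', 'nvksjr', 'hwq'
Word count: 6


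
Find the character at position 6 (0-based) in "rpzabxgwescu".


Input string: 'rpzabxgwescu'
Operation: get character at index 6
Index mapping: s[0]='r', s[1]='p', s[2]='z', s[3]='a', s[4]='b', s[5]='x', s[6]='g'
Result: 'g'


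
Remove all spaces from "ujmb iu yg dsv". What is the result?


Input string: 'ujmb iu yg dsv'
Operation: remove all spaces
Words: 'ujmb', 'iu', 'yg', 'dsv'
Join without spaces: ujmbiuygdsv


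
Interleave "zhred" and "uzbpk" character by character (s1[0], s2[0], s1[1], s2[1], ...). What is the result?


String 1: 'zhred'
String 2: 'uzbpk'
Operation: alternate characters
Pairs: 'z'+'u', 'h'+'z', 'r'+'b', 'e'+'p', 'd'+'k'
Result: zuhzrbepdk


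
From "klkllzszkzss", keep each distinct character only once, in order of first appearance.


Input: 'klkllzszkzss'
Operation: keep first occurrence of each character
Scan: s[0]='k' new -> keep; s[1]='l' new -> keep; s[2]='k' seen -> skip; s[3]='l' seen -> skip; s[4]='l' seen -> skip; s[5]='z' new -> keep; s[6]='s' new -> keep; s[7]='z' seen -> skip; s[8]='k' seen -> skip; s[9]='z' seen -> skip; s[10]='s' seen -> skip; s[11]='s' seen -> skip
Result: klzs


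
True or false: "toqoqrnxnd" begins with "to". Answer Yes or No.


Input string: 'toqoqrnxnd'
Prefix to check: 'to'
First 2 characters of input: 'to'
Match: True
Result: Yes


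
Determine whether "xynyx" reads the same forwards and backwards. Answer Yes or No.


Input string: 'xynyx'
Reversed: 'xynyx'
Compare pairs: s[0]='x' vs s[4]='x' (match), s[1]='y' vs s[3]='y' (match)
Palindrome: Yes


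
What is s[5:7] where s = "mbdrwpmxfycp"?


Input string: 'mbdrwpmxfycp'
Operation: slice [5:7]
Extract characters: s[5]='p', s[6]='m'
Result: pm


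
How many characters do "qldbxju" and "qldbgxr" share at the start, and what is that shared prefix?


String 1: 'qldbxju'
String 2: 'qldbgxr'
Compare position by position:
pos 0: 'q' vs 'q' match
pos 1: 'l' vs 'l' match
pos 2: 'd' vs 'd' match
pos 3: 'b' vs 'b' match
pos 4: 'x' vs 'g' differ -> stop
Longest common prefix: "qldb" (length 4)


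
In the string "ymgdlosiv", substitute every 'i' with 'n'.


Input string: 'ymgdlosiv'
Operation: replace 'i' with 'n'
Positions of 'i': 7
After replacement: ymgdlosnv


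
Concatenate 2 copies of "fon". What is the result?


Input string: 'fon'
Operation: repeat 2 times
Concatenation: 'fon' + 'fon'
Result: fonfon


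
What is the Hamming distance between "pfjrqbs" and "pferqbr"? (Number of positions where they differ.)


String 1: 'pfjrqbs'
String 2: 'pferqbr'
Compare each position: pos 0: 'p'=='p', pos 1: 'f'=='f', pos 2: 'j'!='e', pos 3: 'r'=='r', pos 4: 'q'=='q', pos 5: 'b'=='b', pos 6: 's'!='r'
Differing positions: 2
Hamming distance: 2


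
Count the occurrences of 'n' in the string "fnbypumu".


Input string: 'fnbypumu'
Target character: 'n'
Scan each position: s[1]='n'
Matches found at indices: 1
Total: 1


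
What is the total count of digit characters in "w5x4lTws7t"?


Input string: 'w5x4lTws7t'
Operation: count digit characters (0-9)
Scan: 'w', '5'(digit), 'x', '4'(digit), 'l', 'T', 'w', 's', '7'(digit), 't'
Digits found: 3
Result: 3


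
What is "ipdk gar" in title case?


Input string: 'ipdk gar'
Operation: capitalize first letter of each word
Word transformations: 'ipdk'->'Ipdk', 'gar'->'Gar'
Result: Ipdk Gar


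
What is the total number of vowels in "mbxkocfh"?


Input string: 'mbxkocfh'
Operation: count vowels (a, e, i, o, u)
Scan: s[0]='m', s[1]='b', s[2]='x', s[3]='k', s[4]='o' (vowel), s[5]='c', s[6]='f', s[7]='h'
Vowels found: 1
Result: 1


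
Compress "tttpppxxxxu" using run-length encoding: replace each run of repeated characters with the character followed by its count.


Input: 'tttpppxxxxu'
Operation: identify consecutive runs
Runs: 'ttt' -> t3, 'ppp' -> p3, 'xxxx' -> x4, 'u' -> u1
Encoded: t3p3x4u1


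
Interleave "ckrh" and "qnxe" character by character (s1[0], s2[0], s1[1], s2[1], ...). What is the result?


String 1: 'ckrh'
String 2: 'qnxe'
Operation: alternate characters
Pairs: 'c'+'q', 'k'+'n', 'r'+'x', 'h'+'e'
Result: cqknrxhe


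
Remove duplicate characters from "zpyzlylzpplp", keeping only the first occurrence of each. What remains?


Input: 'zpyzlylzpplp'
Operation: keep first occurrence of each character
Scan: s[0]='z' new -> keep; s[1]='p' new -> keep; s[2]='y' new -> keep; s[3]='z' seen -> skip; s[4]='l' new -> keep; s[5]='y' seen -> skip; s[6]='l' seen -> skip; s[7]='z' seen -> skip; s[8]='p' seen -> skip; s[9]='p' seen -> skip; s[10]='l' seen -> skip; s[11]='p' seen -> skip
Result: zpyl


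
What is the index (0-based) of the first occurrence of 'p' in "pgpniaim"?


Input string: 'pgpniaim'
Target: 'p'
Scanning left to right: s[0]='p'
First match at index: 0


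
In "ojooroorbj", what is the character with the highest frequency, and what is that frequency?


Input: 'ojooroorbj'
Operation: tally each character
Counts: 'b':1, 'j':2, 'o':5, 'r':2
Maximum: 'o' appears 5 times


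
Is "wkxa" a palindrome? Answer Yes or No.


Input string: 'wkxa'
Reversed: 'axkw'
Compare pairs: s[0]='w' vs s[3]='a' (mismatch), s[1]='k' vs s[2]='x' (mismatch)
Palindrome: No


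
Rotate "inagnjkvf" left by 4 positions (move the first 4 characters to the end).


Input: 'inagnjkvf', shift = 4
Operation: split at index 4 and swap parts
Front part s[0:4] = 'inag'
Back part s[4:] = 'njkvf'
Rotated = back + front = 'njkvf' + 'inag'
Result: njkvfinag


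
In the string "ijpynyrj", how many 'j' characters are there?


Input string: 'ijpynyrj'
Target character: 'j'
Scan each position: s[1]='j', s[7]='j'
Matches found at indices: 1, 7
Total: 2


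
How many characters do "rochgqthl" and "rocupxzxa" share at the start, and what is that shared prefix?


String 1: 'rochgqthl'
String 2: 'rocupxzxa'
Compare position by position:
pos 0: 'r' vs 'r' match
pos 1: 'o' vs 'o' match
pos 2: 'c' vs 'c' match
pos 3: 'h' vs 'u' differ -> stop
Longest common prefix: "roc" (length 3)


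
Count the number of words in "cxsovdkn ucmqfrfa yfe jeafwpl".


Input string: 'cxsovdkn ucmqfrfa yfe jeafwpl'
Operation: split by spaces
Words found: 'cxsovdkn', 'ucmqfrfa', 'yfe', 'jeafwpl'
Word count: 4


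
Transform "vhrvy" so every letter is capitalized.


Input string: 'vhrvy'
Operation: convert each letter to uppercase
Mapping: 'v'->'V', 'h'->'H', 'r'->'R', 'v'->'V', 'y'->'Y'
Result: VHRVY


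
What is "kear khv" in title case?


Input string: 'kear khv'
Operation: capitalize first letter of each word
Word transformations: 'kear'->'Kear', 'khv'->'Khv'
Result: Kear Khv


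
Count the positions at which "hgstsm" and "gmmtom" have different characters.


String 1: 'hgstsm'
String 2: 'gmmtom'
Compare each position: pos 0: 'h'!='g', pos 1: 'g'!='m', pos 2: 's'!='m', pos 3: 't'=='t', pos 4: 's'!='o', pos 5: 'm'=='m'
Differing positions: 4
Hamming distance: 4


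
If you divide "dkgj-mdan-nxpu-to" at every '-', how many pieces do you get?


Input string: 'dkgj-mdan-nxpu-to'
Delimiter: '-'
Split result: 'dkgj', 'mdan', 'nxpu', 'to'
Number of parts: 4


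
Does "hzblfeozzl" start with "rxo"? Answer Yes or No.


Input string: 'hzblfeozzl'
Prefix to check: 'rxo'
First 3 characters of input: 'hzb'
Match: False
Result: No


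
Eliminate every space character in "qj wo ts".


Input string: 'qj wo ts'
Operation: remove all spaces
Words: 'qj', 'wo', 'ts'
Join without spaces: qjwots


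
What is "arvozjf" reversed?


Input string: 'arvozjf'
Operation: reverse character order
Original order: 'a' -> 'r' -> 'v' -> 'o' -> 'z' -> 'j' -> 'f'
Reversed order: 'f' -> 'j' -> 'z' -> 'o' -> 'v' -> 'r' -> 'a'
Result: fjzovra


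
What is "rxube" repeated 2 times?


Input string: 'rxube'
Operation: repeat 2 times
Concatenation: 'rxube' + 'rxube'
Result: rxuberxube


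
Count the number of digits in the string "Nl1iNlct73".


Input string: 'Nl1iNlct73'
Operation: count digit characters (0-9)
Scan: 'N', 'l', '1'(digit), 'i', 'N', 'l', 'c', 't', '7'(digit), '3'(digit)
Digits found: 3
Result: 3


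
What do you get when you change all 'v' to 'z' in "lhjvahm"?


Input string: 'lhjvahm'
Operation: replace 'v' with 'z'
Positions of 'v': 3
After replacement: lhjzahm


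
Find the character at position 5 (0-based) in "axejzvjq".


Input string: 'axejzvjq'
Operation: get character at index 5
Index mapping: s[0]='a', s[1]='x', s[2]='e', s[3]='j', s[4]='z', s[5]='v'
Result: 'v'


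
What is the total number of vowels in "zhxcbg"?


Input string: 'zhxcbg'
Operation: count vowels (a, e, i, o, u)
Scan: s[0]='z', s[1]='h', s[2]='x', s[3]='c', s[4]='b', s[5]='g'
Vowels found: 0
Result: 0


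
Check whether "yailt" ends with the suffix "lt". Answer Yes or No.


Input string: 'yailt'
Suffix to check: 'lt'
Last 2 characters of input: 'lt'
Match: True
Result: Yes


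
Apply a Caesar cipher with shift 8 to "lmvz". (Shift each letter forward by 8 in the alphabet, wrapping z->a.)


Input: 'lmvz', shift = 8
Operation: for each letter, (position + 8) mod 26
Mapping: 'l'(11+8=19)->'t', 'm'(12+8=20)->'u', 'v'(21+8=29, 29 mod 26=3)->'d', 'z'(25+8=33, 33 mod 26=7)->'h'
Result: tudh


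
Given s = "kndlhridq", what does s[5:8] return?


Input string: 'kndlhridq'
Operation: slice [5:8]
Extract characters: s[5]='r', s[6]='i', s[7]='d'
Result: rid


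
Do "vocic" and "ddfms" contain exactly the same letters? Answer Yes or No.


String 1: 'vocic' -> sorted: 'cciov'
String 2: 'ddfms' -> sorted: 'ddfms'
Compare sorted forms: 'cciov' != 'ddfms'
Anagram: No


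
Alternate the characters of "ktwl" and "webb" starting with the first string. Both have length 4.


String 1: 'ktwl'
String 2: 'webb'
Operation: alternate characters
Pairs: 'k'+'w', 't'+'e', 'w'+'b', 'l'+'b'
Result: kwtewblb


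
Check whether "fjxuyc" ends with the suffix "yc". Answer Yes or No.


Input string: 'fjxuyc'
Suffix to check: 'yc'
Last 2 characters of input: 'yc'
Match: True
Result: Yes


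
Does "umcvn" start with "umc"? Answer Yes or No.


Input string: 'umcvn'
Prefix to check: 'umc'
First 3 characters of input: 'umc'
Match: True
Result: Yes


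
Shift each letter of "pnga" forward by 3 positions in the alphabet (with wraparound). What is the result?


Input: 'pnga', shift = 3
Operation: for each letter, (position + 3) mod 26
Mapping: 'p'(15+3=18)->'s', 'n'(13+3=16)->'q', 'g'(6+3=9)->'j', 'a'(0+3=3)->'d'
Result: sqjd


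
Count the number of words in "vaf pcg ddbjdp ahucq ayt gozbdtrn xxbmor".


Input string: 'vaf pcg ddbjdp ahucq ayt gozbdtrn xxbmor'
Operation: split by spaces
Words found: 'vaf', 'pcg', 'ddbjdp', 'ahucq', 'ayt', 'gozbdtrn', 'xxbmor'
Word count: 7


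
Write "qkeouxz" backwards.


Input string: 'qkeouxz'
Operation: reverse character order
Original order: 'q' -> 'k' -> 'e' -> 'o' -> 'u' -> 'x' -> 'z'
Reversed order: 'z' -> 'x' -> 'u' -> 'o' -> 'e' -> 'k' -> 'q'
Result: zxuoekq


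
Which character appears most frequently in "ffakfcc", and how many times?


Input: 'ffakfcc'
Operation: tally each character
Counts: 'a':1, 'c':2, 'f':3, 'k':1
Maximum: 'f' appears 3 times


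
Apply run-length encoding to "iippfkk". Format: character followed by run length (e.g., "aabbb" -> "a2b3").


Input: 'iippfkk'
Operation: identify consecutive runs
Runs: 'ii' -> i2, 'pp' -> p2, 'f' -> f1, 'kk' -> k2
Encoded: i2p2f1k2


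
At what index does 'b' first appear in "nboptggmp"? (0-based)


Input string: 'nboptggmp'
Target: 'b'
Scanning left to right: s[0]='n', s[1]='b'
First match at index: 1


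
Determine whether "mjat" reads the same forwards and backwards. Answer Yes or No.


Input string: 'mjat'
Reversed: 'tajm'
Compare pairs: s[0]='m' vs s[3]='t' (mismatch), s[1]='j' vs s[2]='a' (mismatch)
Palindrome: No


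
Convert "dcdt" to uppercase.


Input string: 'dcdt'
Operation: convert each letter to uppercase
Mapping: 'd'->'D', 'c'->'C', 'd'->'D', 't'->'T'
Result: DCDT


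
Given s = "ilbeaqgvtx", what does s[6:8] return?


Input string: 'ilbeaqgvtx'
Operation: slice [6:8]
Extract characters: s[6]='g', s[7]='v'
Result: gv


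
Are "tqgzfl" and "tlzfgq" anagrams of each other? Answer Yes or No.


String 1: 'tqgzfl' -> sorted: 'fglqtz'
String 2: 'tlzfgq' -> sorted: 'fglqtz'
Compare sorted forms: 'fglqtz' == 'fglqtz'
Anagram: Yes


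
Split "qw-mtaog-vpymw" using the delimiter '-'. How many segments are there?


Input string: 'qw-mtaog-vpymw'
Delimiter: '-'
Split result: 'qw', 'mtaog', 'vpymw'
Number of parts: 3


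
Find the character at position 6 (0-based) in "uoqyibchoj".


Input string: 'uoqyibchoj'
Operation: get character at index 6
Index mapping: s[0]='u', s[1]='o', s[2]='q', s[3]='y', s[4]='i', s[5]='b', s[6]='c'
Result: 'c'


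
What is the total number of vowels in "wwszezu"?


Input string: 'wwszezu'
Operation: count vowels (a, e, i, o, u)
Scan: s[0]='w', s[1]='w', s[2]='s', s[3]='z', s[4]='e' (vowel), s[5]='z', s[6]='u' (vowel)
Vowels found: 2
Result: 2


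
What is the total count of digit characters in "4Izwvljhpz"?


Input string: '4Izwvljhpz'
Operation: count digit characters (0-9)
Scan: '4'(digit), 'I', 'z', 'w', 'v', 'l', 'j', 'h', 'p', 'z'
Digits found: 1
Result: 1


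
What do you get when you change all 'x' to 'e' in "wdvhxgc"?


Input string: 'wdvhxgc'
Operation: replace 'x' with 'e'
Positions of 'x': 4
After replacement: wdvhegc


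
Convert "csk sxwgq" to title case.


Input string: 'csk sxwgq'
Operation: capitalize first letter of each word
Word transformations: 'csk'->'Csk', 'sxwgq'->'Sxwgq'
Result: Csk Sxwgq


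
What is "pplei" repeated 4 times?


Input string: 'pplei'
Operation: repeat 4 times
Concatenation: 'pplei' + 'pplei' + 'pplei' + 'pplei'
Result: ppleippleippleipplei


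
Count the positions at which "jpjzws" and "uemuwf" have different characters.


String 1: 'jpjzws'
String 2: 'uemuwf'
Compare each position: pos 0: 'j'!='u', pos 1: 'p'!='e', pos 2: 'j'!='m', pos 3: 'z'!='u', pos 4: 'w'=='w', pos 5: 's'!='f'
Differing positions: 5
Hamming distance: 5


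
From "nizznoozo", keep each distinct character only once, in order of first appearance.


Input: 'nizznoozo'
Operation: keep first occurrence of each character
Scan: s[0]='n' new -> keep; s[1]='i' new -> keep; s[2]='z' new -> keep; s[3]='z' seen -> skip; s[4]='n' seen -> skip; s[5]='o' new -> keep; s[6]='o' seen -> skip; s[7]='z' seen -> skip; s[8]='o' seen -> skip
Result: nizo


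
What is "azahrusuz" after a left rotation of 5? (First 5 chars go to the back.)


Input: 'azahrusuz', shift = 5
Operation: split at index 5 and swap parts
Front part s[0:5] = 'azahr'
Back part s[5:] = 'usuz'
Rotated = back + front = 'usuz' + 'azahr'
Result: usuzazahr


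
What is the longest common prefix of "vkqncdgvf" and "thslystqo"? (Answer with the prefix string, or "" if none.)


String 1: 'vkqncdgvf'
String 2: 'thslystqo'
Compare position by position:
pos 0: 'v' vs 't' differ -> stop
Longest common prefix: "" (length 0)


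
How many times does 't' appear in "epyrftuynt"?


Input string: 'epyrftuynt'
Target character: 't'
Scan each position: s[5]='t', s[9]='t'
Matches found at indices: 5, 9
Total: 2


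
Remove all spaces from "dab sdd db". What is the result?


Input string: 'dab sdd db'
Operation: remove all spaces
Words: 'dab', 'sdd', 'db'
Join without spaces: dabsdddb
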